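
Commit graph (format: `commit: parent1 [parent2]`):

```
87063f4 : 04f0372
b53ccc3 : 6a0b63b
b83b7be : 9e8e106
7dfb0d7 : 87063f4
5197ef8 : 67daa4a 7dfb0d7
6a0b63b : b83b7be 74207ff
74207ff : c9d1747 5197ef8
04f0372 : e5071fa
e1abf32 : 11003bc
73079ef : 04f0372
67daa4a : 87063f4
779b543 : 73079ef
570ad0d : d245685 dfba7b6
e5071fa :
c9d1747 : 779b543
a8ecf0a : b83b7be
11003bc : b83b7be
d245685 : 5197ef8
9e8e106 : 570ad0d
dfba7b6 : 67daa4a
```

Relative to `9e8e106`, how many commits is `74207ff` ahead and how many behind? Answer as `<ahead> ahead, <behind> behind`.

4 ahead, 4 behind

Reachable from 74207ff: {04f0372, 5197ef8, 67daa4a, 73079ef, 74207ff, 779b543, 7dfb0d7, 87063f4, c9d1747, e5071fa}.
Reachable from 9e8e106: {04f0372, 5197ef8, 570ad0d, 67daa4a, 7dfb0d7, 87063f4, 9e8e106, d245685, dfba7b6, e5071fa}.
Only in 74207ff's history (ahead): {73079ef, 74207ff, 779b543, c9d1747} — 4.
Only in 9e8e106's history (behind): {570ad0d, 9e8e106, d245685, dfba7b6} — 4.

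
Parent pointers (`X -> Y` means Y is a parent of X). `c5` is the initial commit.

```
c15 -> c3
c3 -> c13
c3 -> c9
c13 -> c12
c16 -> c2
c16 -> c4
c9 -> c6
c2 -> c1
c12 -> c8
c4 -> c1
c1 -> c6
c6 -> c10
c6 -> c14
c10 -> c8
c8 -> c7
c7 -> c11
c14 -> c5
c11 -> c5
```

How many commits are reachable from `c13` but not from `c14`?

Reachable from c13: {c11, c12, c13, c5, c7, c8}.
Reachable from c14: {c14, c5}.
In c13's history but not c14's: {c11, c12, c13, c7, c8} — 5 commits.

5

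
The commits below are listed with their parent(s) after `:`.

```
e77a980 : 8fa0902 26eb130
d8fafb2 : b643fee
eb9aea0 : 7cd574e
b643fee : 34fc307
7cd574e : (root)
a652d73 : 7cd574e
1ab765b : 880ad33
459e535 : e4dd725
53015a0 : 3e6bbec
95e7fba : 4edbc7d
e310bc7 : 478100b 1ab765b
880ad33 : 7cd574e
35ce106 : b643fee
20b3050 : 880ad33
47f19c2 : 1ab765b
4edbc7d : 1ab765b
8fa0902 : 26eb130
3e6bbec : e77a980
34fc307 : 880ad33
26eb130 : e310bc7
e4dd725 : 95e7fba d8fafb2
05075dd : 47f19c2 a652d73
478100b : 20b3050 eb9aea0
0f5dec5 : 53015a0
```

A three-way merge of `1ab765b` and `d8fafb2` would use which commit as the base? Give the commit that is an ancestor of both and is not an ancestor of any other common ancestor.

Ancestors of 1ab765b: {1ab765b, 7cd574e, 880ad33}.
Ancestors of d8fafb2: {34fc307, 7cd574e, 880ad33, b643fee, d8fafb2}.
Common ancestors: {7cd574e, 880ad33}.
Among these, 880ad33 is not an ancestor of any other common ancestor — it is the merge base.

880ad33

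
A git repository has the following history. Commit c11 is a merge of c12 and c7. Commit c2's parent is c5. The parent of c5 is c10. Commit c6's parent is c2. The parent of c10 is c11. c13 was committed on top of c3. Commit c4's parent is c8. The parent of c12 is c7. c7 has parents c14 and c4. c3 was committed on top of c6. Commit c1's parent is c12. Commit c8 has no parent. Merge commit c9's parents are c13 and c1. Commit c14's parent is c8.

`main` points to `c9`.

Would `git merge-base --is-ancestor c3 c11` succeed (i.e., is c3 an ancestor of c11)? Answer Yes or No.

No

Ancestors of c11: {c11, c12, c14, c4, c7, c8}.
c3 is not in that set, so it is not an ancestor of c11.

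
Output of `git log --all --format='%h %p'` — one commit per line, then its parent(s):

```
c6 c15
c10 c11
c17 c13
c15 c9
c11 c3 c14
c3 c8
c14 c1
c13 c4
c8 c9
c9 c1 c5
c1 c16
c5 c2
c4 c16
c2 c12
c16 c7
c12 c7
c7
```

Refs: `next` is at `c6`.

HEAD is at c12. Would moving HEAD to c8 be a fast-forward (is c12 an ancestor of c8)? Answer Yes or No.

Yes

A fast-forward from c12 to c8 is possible iff c12 is an ancestor of c8.
Ancestors of c8: {c1, c12, c16, c2, c5, c7, c8, c9}.
c12 is among them, so fast-forward is possible.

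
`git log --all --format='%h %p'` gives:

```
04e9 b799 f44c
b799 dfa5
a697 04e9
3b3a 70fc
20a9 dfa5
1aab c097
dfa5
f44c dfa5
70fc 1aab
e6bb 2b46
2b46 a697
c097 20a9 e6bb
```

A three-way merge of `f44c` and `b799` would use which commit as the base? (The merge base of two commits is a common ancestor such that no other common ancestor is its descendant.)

dfa5

Ancestors of f44c: {dfa5, f44c}.
Ancestors of b799: {b799, dfa5}.
Common ancestors: {dfa5}.
The only common ancestor is dfa5, so it is the merge base.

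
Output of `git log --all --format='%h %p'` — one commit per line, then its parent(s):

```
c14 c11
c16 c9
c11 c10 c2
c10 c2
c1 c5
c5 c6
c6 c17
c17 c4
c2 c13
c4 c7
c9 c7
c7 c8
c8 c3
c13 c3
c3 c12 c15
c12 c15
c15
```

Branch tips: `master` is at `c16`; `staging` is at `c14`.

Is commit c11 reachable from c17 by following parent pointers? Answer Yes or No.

No

Ancestors of c17: {c12, c15, c17, c3, c4, c7, c8}.
c11 is not in that set, so it is not an ancestor of c17.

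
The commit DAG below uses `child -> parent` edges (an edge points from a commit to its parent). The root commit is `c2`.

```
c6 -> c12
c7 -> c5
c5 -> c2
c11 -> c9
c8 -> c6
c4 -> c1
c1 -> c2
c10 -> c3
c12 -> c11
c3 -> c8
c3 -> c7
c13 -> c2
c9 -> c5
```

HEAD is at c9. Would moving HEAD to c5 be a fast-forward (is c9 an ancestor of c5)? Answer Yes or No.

A fast-forward from c9 to c5 is possible iff c9 is an ancestor of c5.
Ancestors of c5: {c2, c5}.
c9 is not among them, so fast-forward is not possible.

No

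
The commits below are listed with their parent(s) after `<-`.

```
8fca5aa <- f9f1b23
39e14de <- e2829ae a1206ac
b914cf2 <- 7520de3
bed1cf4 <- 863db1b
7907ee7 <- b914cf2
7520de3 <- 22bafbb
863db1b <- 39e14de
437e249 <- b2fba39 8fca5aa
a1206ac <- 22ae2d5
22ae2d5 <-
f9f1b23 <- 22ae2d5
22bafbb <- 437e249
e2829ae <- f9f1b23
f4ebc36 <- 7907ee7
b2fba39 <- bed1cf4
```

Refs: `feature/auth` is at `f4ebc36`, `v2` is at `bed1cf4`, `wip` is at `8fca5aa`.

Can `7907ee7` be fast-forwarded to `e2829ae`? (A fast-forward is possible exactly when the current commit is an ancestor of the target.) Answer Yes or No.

No

A fast-forward from 7907ee7 to e2829ae is possible iff 7907ee7 is an ancestor of e2829ae.
Ancestors of e2829ae: {22ae2d5, e2829ae, f9f1b23}.
7907ee7 is not among them, so fast-forward is not possible.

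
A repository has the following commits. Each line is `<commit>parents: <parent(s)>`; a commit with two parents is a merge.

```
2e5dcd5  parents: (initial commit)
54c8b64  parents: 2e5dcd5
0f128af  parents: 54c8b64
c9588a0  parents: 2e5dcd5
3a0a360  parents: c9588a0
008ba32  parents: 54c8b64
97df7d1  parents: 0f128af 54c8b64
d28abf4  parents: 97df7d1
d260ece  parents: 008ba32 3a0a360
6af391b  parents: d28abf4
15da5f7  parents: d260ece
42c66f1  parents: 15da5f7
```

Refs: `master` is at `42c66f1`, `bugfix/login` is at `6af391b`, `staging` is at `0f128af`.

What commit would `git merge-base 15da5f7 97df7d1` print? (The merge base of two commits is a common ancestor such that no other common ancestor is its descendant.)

Ancestors of 15da5f7: {008ba32, 15da5f7, 2e5dcd5, 3a0a360, 54c8b64, c9588a0, d260ece}.
Ancestors of 97df7d1: {0f128af, 2e5dcd5, 54c8b64, 97df7d1}.
Common ancestors: {2e5dcd5, 54c8b64}.
Among these, 54c8b64 is not an ancestor of any other common ancestor — it is the merge base.

54c8b64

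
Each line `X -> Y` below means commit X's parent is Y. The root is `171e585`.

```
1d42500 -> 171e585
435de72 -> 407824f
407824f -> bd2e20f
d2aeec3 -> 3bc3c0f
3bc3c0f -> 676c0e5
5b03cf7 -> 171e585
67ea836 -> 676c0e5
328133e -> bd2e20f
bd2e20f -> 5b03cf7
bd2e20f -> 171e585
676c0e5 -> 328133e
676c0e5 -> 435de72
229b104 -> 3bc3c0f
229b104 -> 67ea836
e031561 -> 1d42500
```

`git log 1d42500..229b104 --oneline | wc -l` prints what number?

Reachable from 229b104: {171e585, 229b104, 328133e, 3bc3c0f, 407824f, 435de72, 5b03cf7, 676c0e5, 67ea836, bd2e20f}.
Reachable from 1d42500: {171e585, 1d42500}.
In 229b104's history but not 1d42500's: {229b104, 328133e, 3bc3c0f, 407824f, 435de72, 5b03cf7, 676c0e5, 67ea836, bd2e20f} — 9 commits.

9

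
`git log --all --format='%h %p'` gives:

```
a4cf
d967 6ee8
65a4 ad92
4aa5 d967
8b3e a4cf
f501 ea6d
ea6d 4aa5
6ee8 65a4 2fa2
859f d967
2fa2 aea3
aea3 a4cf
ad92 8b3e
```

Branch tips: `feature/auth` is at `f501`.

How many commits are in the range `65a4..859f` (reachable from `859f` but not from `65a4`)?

5

Reachable from 859f: {2fa2, 65a4, 6ee8, 859f, 8b3e, a4cf, ad92, aea3, d967}.
Reachable from 65a4: {65a4, 8b3e, a4cf, ad92}.
In 859f's history but not 65a4's: {2fa2, 6ee8, 859f, aea3, d967} — 5 commits.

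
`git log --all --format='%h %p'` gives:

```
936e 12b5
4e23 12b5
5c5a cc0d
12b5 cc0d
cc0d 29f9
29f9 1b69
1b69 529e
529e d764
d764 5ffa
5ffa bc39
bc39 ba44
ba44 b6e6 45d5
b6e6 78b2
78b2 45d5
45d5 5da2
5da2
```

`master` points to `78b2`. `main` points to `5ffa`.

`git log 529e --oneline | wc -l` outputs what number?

9

Walking parent pointers from 529e: reachable set = {45d5, 529e, 5da2, 5ffa, 78b2, b6e6, ba44, bc39, d764}.
That is 9 commits.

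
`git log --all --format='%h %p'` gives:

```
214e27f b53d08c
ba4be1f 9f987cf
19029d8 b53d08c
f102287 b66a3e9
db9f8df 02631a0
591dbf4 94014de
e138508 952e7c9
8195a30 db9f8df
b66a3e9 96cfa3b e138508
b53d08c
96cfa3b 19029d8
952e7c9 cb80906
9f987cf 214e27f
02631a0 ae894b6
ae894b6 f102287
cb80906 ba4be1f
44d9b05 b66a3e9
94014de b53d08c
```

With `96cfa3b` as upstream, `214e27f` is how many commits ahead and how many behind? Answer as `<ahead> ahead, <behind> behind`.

1 ahead, 2 behind

Reachable from 214e27f: {214e27f, b53d08c}.
Reachable from 96cfa3b: {19029d8, 96cfa3b, b53d08c}.
Only in 214e27f's history (ahead): {214e27f} — 1.
Only in 96cfa3b's history (behind): {19029d8, 96cfa3b} — 2.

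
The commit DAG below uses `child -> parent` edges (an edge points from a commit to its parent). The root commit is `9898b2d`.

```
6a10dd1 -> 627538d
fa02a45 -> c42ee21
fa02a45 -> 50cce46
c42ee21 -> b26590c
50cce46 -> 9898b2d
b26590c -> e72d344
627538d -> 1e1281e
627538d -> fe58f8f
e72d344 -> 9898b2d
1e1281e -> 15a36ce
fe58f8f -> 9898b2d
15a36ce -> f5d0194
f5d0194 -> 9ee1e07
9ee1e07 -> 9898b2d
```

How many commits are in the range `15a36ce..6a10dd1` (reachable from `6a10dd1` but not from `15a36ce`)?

4

Reachable from 6a10dd1: {15a36ce, 1e1281e, 627538d, 6a10dd1, 9898b2d, 9ee1e07, f5d0194, fe58f8f}.
Reachable from 15a36ce: {15a36ce, 9898b2d, 9ee1e07, f5d0194}.
In 6a10dd1's history but not 15a36ce's: {1e1281e, 627538d, 6a10dd1, fe58f8f} — 4 commits.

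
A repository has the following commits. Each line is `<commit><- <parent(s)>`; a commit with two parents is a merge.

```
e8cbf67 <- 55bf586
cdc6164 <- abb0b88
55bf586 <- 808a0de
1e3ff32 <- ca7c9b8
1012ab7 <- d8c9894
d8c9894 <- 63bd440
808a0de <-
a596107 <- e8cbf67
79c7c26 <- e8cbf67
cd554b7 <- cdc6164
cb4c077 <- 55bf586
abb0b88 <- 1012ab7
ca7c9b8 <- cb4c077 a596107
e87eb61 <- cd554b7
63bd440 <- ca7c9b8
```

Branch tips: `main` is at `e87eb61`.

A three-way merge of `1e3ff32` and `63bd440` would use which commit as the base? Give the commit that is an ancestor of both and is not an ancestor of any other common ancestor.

ca7c9b8

Ancestors of 1e3ff32: {1e3ff32, 55bf586, 808a0de, a596107, ca7c9b8, cb4c077, e8cbf67}.
Ancestors of 63bd440: {55bf586, 63bd440, 808a0de, a596107, ca7c9b8, cb4c077, e8cbf67}.
Common ancestors: {55bf586, 808a0de, a596107, ca7c9b8, cb4c077, e8cbf67}.
Among these, ca7c9b8 is not an ancestor of any other common ancestor — it is the merge base.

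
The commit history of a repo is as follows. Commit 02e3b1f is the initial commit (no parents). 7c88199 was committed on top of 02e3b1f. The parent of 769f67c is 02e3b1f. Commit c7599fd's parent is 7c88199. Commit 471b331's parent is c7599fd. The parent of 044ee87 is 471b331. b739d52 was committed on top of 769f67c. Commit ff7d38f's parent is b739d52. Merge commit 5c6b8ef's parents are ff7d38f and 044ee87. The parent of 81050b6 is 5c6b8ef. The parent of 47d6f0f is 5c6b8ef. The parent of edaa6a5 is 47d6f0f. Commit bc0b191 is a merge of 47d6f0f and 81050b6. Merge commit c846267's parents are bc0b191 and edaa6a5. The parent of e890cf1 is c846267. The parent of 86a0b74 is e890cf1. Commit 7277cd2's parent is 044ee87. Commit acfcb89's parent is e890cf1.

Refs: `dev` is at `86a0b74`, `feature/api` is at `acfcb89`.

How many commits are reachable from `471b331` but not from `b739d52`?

Reachable from 471b331: {02e3b1f, 471b331, 7c88199, c7599fd}.
Reachable from b739d52: {02e3b1f, 769f67c, b739d52}.
In 471b331's history but not b739d52's: {471b331, 7c88199, c7599fd} — 3 commits.

3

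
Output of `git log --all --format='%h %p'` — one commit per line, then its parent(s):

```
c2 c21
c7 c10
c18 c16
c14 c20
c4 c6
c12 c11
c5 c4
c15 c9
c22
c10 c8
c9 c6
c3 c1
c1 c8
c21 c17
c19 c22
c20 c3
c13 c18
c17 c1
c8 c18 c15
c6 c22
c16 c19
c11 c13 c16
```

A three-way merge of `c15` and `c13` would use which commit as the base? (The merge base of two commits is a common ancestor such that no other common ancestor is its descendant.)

Ancestors of c15: {c15, c22, c6, c9}.
Ancestors of c13: {c13, c16, c18, c19, c22}.
Common ancestors: {c22}.
The only common ancestor is c22, so it is the merge base.

c22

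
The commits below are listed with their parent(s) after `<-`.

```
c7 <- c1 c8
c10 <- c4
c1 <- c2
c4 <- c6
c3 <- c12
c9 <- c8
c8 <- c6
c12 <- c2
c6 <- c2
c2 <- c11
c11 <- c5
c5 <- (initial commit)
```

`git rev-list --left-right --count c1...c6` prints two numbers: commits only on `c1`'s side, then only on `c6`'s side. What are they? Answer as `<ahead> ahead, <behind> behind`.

Reachable from c1: {c1, c11, c2, c5}.
Reachable from c6: {c11, c2, c5, c6}.
Only in c1's history (ahead): {c1} — 1.
Only in c6's history (behind): {c6} — 1.

1 ahead, 1 behind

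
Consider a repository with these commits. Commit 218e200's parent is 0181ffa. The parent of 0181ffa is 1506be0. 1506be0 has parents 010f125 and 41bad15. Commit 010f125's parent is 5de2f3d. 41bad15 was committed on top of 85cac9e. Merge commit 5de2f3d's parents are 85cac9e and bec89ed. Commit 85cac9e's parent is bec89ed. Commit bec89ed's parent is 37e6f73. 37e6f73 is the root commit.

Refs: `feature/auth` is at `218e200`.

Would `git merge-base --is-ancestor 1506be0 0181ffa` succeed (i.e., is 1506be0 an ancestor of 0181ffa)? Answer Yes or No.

Yes

Ancestors of 0181ffa (commits reachable by following parents): {010f125, 0181ffa, 1506be0, 37e6f73, 41bad15, 5de2f3d, 85cac9e, bec89ed}.
1506be0 is in that set, so it is an ancestor of 0181ffa.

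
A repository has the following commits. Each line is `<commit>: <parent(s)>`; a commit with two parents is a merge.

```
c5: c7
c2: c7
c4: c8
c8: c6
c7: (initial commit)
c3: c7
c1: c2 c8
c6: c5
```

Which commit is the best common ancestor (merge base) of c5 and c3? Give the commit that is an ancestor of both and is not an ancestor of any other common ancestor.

Ancestors of c5: {c5, c7}.
Ancestors of c3: {c3, c7}.
Common ancestors: {c7}.
The only common ancestor is c7, so it is the merge base.

c7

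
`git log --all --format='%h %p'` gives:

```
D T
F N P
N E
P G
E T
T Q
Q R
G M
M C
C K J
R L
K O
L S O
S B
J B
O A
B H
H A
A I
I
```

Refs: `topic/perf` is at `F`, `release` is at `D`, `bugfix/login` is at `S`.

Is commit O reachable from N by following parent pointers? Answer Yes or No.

Yes

Ancestors of N (commits reachable by following parents): {A, B, E, H, I, L, N, O, Q, R, S, T}.
O is in that set, so it is an ancestor of N.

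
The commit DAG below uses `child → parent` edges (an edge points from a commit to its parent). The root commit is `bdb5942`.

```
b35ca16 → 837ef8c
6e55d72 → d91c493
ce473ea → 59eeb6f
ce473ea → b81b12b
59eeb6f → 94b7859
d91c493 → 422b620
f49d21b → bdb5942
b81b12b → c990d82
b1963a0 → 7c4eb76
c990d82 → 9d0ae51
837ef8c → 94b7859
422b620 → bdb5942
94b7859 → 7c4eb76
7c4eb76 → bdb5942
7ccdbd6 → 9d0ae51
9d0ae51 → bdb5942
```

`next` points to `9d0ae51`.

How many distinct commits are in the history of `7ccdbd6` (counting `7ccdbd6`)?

Walking parent pointers from 7ccdbd6: reachable set = {7ccdbd6, 9d0ae51, bdb5942}.
That is 3 commits.

3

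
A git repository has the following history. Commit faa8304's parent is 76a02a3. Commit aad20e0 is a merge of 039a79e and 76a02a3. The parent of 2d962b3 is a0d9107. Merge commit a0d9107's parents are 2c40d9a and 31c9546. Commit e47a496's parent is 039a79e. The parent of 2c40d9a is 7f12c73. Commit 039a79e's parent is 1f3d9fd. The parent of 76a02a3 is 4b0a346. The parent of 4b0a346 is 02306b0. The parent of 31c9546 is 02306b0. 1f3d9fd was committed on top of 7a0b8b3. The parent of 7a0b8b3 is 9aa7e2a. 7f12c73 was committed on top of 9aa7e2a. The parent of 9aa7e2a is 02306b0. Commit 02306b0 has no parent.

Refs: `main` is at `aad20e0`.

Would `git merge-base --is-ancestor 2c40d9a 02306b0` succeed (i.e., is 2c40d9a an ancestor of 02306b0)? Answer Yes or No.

No

Ancestors of 02306b0: {02306b0}.
2c40d9a is not in that set, so it is not an ancestor of 02306b0.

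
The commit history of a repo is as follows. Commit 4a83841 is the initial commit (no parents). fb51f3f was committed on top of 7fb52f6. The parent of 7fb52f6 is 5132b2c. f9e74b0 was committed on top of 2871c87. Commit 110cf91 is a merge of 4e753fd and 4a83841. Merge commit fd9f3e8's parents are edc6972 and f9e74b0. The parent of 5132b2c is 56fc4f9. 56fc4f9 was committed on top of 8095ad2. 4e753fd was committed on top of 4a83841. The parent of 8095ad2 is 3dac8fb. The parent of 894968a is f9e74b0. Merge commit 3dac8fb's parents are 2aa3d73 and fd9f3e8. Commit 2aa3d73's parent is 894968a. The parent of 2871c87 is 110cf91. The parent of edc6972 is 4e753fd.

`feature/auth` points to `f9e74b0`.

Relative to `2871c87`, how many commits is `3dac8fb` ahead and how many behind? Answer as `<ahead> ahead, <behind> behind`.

Reachable from 3dac8fb: {110cf91, 2871c87, 2aa3d73, 3dac8fb, 4a83841, 4e753fd, 894968a, edc6972, f9e74b0, fd9f3e8}.
Reachable from 2871c87: {110cf91, 2871c87, 4a83841, 4e753fd}.
Only in 3dac8fb's history (ahead): {2aa3d73, 3dac8fb, 894968a, edc6972, f9e74b0, fd9f3e8} — 6.
Only in 2871c87's history (behind): {} — 0.

6 ahead, 0 behind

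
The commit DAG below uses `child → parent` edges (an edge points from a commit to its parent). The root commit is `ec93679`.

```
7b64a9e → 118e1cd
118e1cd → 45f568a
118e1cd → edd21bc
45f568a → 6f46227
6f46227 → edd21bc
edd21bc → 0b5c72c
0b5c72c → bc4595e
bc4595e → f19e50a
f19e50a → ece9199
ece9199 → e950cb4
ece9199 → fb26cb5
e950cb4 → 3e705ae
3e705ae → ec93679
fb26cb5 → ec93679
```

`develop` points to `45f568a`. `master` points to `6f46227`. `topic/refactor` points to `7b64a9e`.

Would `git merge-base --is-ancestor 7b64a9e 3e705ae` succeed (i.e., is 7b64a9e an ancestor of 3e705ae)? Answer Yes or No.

Ancestors of 3e705ae: {3e705ae, ec93679}.
7b64a9e is not in that set, so it is not an ancestor of 3e705ae.

No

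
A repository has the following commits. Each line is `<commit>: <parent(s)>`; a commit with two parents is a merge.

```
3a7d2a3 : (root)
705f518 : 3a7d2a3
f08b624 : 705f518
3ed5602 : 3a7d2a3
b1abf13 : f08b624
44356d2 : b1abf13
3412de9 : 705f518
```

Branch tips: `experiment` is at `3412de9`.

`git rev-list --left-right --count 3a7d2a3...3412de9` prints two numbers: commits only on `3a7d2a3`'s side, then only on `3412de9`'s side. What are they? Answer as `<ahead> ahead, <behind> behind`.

Reachable from 3a7d2a3: {3a7d2a3}.
Reachable from 3412de9: {3412de9, 3a7d2a3, 705f518}.
Only in 3a7d2a3's history (ahead): {} — 0.
Only in 3412de9's history (behind): {3412de9, 705f518} — 2.

0 ahead, 2 behind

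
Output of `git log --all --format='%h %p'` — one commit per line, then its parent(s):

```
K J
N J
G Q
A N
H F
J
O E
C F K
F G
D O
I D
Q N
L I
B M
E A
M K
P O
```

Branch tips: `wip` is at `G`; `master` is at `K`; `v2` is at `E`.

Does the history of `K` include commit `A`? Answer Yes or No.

Ancestors of K: {J, K}.
A is not in that set, so it is not an ancestor of K.

No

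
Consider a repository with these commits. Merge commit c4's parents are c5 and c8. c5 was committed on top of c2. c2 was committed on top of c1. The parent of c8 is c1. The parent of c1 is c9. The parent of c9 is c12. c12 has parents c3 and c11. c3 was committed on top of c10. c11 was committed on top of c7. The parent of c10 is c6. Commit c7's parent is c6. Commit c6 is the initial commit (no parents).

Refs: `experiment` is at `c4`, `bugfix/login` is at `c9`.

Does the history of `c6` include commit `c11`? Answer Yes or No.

Ancestors of c6: {c6}.
c11 is not in that set, so it is not an ancestor of c6.

No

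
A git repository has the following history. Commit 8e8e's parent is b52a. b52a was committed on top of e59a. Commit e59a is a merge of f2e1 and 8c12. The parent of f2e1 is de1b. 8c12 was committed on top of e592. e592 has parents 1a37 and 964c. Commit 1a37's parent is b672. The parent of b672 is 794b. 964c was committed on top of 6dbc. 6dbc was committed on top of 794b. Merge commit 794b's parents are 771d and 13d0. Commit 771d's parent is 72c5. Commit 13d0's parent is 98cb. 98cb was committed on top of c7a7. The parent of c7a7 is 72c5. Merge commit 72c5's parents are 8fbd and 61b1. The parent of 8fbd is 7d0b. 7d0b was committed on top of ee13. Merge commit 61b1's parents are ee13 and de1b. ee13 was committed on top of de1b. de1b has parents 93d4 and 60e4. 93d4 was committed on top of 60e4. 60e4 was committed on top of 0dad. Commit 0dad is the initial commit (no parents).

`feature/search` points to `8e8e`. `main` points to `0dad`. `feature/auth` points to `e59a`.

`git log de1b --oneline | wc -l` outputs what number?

Walking parent pointers from de1b: reachable set = {0dad, 60e4, 93d4, de1b}.
That is 4 commits.

4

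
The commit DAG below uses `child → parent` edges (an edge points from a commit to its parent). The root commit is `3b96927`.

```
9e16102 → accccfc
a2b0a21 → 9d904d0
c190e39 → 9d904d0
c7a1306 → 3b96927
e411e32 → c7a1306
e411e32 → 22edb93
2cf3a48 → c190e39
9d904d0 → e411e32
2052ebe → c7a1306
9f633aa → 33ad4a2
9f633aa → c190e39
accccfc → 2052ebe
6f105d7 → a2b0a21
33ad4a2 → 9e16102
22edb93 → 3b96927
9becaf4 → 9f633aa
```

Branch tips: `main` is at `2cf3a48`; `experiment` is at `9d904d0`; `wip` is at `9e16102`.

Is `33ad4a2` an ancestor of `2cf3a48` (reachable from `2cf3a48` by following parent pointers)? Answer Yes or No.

Ancestors of 2cf3a48: {22edb93, 2cf3a48, 3b96927, 9d904d0, c190e39, c7a1306, e411e32}.
33ad4a2 is not in that set, so it is not an ancestor of 2cf3a48.

No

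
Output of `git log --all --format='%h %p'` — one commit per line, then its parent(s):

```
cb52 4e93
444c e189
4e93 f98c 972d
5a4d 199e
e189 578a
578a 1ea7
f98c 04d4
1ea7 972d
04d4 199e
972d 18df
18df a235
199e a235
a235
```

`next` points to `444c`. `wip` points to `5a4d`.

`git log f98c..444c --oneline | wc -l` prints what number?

6

Reachable from 444c: {18df, 1ea7, 444c, 578a, 972d, a235, e189}.
Reachable from f98c: {04d4, 199e, a235, f98c}.
In 444c's history but not f98c's: {18df, 1ea7, 444c, 578a, 972d, e189} — 6 commits.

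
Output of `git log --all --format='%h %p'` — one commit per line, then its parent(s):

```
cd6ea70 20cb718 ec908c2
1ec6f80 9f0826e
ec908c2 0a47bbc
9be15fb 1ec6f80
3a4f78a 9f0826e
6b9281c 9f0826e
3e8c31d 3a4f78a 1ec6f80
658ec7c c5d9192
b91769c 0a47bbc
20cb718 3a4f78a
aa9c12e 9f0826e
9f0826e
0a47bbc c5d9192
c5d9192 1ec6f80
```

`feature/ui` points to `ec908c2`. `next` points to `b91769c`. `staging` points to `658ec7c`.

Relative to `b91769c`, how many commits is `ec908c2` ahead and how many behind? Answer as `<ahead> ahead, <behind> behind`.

Reachable from ec908c2: {0a47bbc, 1ec6f80, 9f0826e, c5d9192, ec908c2}.
Reachable from b91769c: {0a47bbc, 1ec6f80, 9f0826e, b91769c, c5d9192}.
Only in ec908c2's history (ahead): {ec908c2} — 1.
Only in b91769c's history (behind): {b91769c} — 1.

1 ahead, 1 behind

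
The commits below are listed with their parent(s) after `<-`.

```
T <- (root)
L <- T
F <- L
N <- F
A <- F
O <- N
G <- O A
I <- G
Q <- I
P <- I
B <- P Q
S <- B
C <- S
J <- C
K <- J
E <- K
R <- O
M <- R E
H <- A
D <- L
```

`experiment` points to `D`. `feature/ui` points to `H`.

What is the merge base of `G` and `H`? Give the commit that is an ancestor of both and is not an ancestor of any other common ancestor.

A

Ancestors of G: {A, F, G, L, N, O, T}.
Ancestors of H: {A, F, H, L, T}.
Common ancestors: {A, F, L, T}.
Among these, A is not an ancestor of any other common ancestor — it is the merge base.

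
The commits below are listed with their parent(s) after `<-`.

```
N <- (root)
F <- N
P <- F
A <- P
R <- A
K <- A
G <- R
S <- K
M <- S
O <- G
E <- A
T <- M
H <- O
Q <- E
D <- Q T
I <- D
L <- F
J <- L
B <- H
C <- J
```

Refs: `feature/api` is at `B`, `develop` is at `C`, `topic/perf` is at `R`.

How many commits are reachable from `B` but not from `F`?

Reachable from B: {A, B, F, G, H, N, O, P, R}.
Reachable from F: {F, N}.
In B's history but not F's: {A, B, G, H, O, P, R} — 7 commits.

7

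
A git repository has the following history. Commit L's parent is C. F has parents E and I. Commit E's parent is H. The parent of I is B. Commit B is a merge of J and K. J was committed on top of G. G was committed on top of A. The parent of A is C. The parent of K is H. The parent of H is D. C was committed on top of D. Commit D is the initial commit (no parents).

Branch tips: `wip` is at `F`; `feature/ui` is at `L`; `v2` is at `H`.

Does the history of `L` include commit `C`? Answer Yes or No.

Yes

Ancestors of L (commits reachable by following parents): {C, D, L}.
C is in that set, so it is an ancestor of L.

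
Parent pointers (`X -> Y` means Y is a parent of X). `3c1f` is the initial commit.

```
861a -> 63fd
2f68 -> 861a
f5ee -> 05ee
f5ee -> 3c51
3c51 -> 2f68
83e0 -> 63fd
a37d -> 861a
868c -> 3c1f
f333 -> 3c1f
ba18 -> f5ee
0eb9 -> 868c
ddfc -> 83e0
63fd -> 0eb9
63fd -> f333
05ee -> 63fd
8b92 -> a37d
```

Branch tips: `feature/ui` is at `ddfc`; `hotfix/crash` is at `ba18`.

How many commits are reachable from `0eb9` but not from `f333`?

2

Reachable from 0eb9: {0eb9, 3c1f, 868c}.
Reachable from f333: {3c1f, f333}.
In 0eb9's history but not f333's: {0eb9, 868c} — 2 commits.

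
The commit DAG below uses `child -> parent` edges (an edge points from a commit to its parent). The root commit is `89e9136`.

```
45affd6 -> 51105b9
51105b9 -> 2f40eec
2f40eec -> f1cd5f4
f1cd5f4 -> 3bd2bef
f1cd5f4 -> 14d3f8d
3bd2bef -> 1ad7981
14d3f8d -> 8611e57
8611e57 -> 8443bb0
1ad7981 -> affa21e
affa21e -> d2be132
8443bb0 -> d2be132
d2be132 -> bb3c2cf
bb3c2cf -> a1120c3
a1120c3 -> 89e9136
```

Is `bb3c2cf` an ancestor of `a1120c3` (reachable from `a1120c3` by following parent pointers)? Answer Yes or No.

Ancestors of a1120c3: {89e9136, a1120c3}.
bb3c2cf is not in that set, so it is not an ancestor of a1120c3.

No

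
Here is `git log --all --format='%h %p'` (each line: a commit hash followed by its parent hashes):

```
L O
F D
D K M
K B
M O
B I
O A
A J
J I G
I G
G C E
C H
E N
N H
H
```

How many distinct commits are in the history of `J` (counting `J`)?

Walking parent pointers from J: reachable set = {C, E, G, H, I, J, N}.
That is 7 commits.

7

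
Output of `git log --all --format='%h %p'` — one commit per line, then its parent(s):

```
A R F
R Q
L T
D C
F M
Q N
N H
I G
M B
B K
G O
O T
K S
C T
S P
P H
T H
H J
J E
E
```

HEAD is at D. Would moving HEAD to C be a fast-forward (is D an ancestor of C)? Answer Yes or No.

A fast-forward from D to C is possible iff D is an ancestor of C.
Ancestors of C: {C, E, H, J, T}.
D is not among them, so fast-forward is not possible.

No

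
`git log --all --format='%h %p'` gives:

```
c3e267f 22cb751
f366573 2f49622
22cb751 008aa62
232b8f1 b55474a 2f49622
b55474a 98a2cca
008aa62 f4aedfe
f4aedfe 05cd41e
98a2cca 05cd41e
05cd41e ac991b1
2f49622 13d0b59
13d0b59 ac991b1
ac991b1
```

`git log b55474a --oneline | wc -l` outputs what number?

4

Walking parent pointers from b55474a: reachable set = {05cd41e, 98a2cca, ac991b1, b55474a}.
That is 4 commits.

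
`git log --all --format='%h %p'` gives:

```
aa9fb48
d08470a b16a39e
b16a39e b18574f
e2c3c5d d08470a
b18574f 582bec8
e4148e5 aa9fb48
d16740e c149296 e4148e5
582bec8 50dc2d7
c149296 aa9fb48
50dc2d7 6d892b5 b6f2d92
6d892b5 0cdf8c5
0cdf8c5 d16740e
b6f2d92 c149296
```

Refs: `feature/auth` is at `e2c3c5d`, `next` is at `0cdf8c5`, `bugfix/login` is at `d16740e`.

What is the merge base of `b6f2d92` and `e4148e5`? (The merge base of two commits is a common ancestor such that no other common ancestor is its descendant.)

Ancestors of b6f2d92: {aa9fb48, b6f2d92, c149296}.
Ancestors of e4148e5: {aa9fb48, e4148e5}.
Common ancestors: {aa9fb48}.
The only common ancestor is aa9fb48, so it is the merge base.

aa9fb48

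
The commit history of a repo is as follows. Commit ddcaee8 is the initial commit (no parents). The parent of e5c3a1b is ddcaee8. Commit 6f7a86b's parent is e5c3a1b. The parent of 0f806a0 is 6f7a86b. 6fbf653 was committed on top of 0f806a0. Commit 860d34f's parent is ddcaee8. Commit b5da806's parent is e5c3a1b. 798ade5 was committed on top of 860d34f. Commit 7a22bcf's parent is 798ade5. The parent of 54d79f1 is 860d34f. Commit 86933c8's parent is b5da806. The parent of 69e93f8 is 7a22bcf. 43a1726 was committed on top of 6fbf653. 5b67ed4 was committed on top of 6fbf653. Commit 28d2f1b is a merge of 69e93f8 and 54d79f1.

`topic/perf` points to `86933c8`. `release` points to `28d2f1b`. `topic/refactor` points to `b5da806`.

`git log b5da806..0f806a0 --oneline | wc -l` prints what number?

2

Reachable from 0f806a0: {0f806a0, 6f7a86b, ddcaee8, e5c3a1b}.
Reachable from b5da806: {b5da806, ddcaee8, e5c3a1b}.
In 0f806a0's history but not b5da806's: {0f806a0, 6f7a86b} — 2 commits.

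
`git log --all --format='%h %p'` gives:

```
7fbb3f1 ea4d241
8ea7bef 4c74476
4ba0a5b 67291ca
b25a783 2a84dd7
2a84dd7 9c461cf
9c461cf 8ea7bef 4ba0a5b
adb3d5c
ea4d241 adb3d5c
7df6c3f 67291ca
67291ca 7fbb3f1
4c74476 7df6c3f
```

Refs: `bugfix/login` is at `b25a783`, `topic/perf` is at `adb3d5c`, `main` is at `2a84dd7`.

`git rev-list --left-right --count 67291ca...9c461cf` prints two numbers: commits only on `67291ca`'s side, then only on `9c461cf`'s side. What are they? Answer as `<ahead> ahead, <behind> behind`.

0 ahead, 5 behind

Reachable from 67291ca: {67291ca, 7fbb3f1, adb3d5c, ea4d241}.
Reachable from 9c461cf: {4ba0a5b, 4c74476, 67291ca, 7df6c3f, 7fbb3f1, 8ea7bef, 9c461cf, adb3d5c, ea4d241}.
Only in 67291ca's history (ahead): {} — 0.
Only in 9c461cf's history (behind): {4ba0a5b, 4c74476, 7df6c3f, 8ea7bef, 9c461cf} — 5.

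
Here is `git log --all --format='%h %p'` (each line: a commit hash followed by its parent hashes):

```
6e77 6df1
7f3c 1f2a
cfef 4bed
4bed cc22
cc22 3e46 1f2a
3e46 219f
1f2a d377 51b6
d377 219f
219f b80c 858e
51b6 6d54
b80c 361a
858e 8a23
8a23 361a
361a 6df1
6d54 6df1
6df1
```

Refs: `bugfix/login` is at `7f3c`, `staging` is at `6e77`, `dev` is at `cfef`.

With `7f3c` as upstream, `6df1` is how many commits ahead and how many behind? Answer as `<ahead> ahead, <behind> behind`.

0 ahead, 10 behind

Reachable from 6df1: {6df1}.
Reachable from 7f3c: {1f2a, 219f, 361a, 51b6, 6d54, 6df1, 7f3c, 858e, 8a23, b80c, d377}.
Only in 6df1's history (ahead): {} — 0.
Only in 7f3c's history (behind): {1f2a, 219f, 361a, 51b6, 6d54, 7f3c, 858e, 8a23, b80c, d377} — 10.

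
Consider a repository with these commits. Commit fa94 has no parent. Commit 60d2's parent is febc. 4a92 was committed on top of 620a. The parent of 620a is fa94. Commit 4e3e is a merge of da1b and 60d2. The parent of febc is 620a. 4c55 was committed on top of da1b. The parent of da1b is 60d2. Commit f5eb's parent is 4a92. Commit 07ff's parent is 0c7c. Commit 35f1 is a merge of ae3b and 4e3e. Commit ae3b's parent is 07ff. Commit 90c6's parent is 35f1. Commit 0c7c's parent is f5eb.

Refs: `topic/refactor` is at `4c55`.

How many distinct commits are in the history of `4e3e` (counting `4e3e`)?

6

Walking parent pointers from 4e3e: reachable set = {4e3e, 60d2, 620a, da1b, fa94, febc}.
That is 6 commits.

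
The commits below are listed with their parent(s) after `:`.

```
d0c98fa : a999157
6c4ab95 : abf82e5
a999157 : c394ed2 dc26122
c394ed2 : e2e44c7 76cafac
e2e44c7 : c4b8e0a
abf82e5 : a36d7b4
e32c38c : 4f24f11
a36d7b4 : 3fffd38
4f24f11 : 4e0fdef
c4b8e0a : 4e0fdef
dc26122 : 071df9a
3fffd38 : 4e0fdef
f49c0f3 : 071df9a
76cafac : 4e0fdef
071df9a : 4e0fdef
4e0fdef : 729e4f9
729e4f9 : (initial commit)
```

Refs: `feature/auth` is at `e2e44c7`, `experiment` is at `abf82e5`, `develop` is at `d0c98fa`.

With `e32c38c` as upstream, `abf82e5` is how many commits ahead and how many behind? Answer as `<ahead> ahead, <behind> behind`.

3 ahead, 2 behind

Reachable from abf82e5: {3fffd38, 4e0fdef, 729e4f9, a36d7b4, abf82e5}.
Reachable from e32c38c: {4e0fdef, 4f24f11, 729e4f9, e32c38c}.
Only in abf82e5's history (ahead): {3fffd38, a36d7b4, abf82e5} — 3.
Only in e32c38c's history (behind): {4f24f11, e32c38c} — 2.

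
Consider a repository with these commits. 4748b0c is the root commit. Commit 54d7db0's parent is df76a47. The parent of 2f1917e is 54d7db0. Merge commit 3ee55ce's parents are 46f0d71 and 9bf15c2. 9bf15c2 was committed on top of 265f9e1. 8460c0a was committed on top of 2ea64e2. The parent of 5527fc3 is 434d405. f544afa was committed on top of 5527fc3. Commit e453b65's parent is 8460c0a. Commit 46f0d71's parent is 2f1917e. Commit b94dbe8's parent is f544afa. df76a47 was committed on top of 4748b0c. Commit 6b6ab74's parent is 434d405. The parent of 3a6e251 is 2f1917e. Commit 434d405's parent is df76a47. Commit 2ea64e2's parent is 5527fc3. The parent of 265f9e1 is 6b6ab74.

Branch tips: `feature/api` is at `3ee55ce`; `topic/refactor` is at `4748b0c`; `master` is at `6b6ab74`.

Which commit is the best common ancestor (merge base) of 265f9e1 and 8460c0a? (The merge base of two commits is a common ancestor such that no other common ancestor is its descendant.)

Ancestors of 265f9e1: {265f9e1, 434d405, 4748b0c, 6b6ab74, df76a47}.
Ancestors of 8460c0a: {2ea64e2, 434d405, 4748b0c, 5527fc3, 8460c0a, df76a47}.
Common ancestors: {434d405, 4748b0c, df76a47}.
Among these, 434d405 is not an ancestor of any other common ancestor — it is the merge base.

434d405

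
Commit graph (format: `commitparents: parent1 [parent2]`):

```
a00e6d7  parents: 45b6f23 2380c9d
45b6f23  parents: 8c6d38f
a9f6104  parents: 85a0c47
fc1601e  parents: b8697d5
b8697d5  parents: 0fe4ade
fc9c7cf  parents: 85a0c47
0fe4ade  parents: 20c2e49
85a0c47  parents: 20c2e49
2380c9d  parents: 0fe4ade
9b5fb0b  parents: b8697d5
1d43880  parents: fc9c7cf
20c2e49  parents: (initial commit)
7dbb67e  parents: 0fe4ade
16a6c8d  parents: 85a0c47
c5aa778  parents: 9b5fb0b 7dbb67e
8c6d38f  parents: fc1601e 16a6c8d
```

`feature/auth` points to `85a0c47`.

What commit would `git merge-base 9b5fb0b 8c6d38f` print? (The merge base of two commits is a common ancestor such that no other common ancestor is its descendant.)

b8697d5

Ancestors of 9b5fb0b: {0fe4ade, 20c2e49, 9b5fb0b, b8697d5}.
Ancestors of 8c6d38f: {0fe4ade, 16a6c8d, 20c2e49, 85a0c47, 8c6d38f, b8697d5, fc1601e}.
Common ancestors: {0fe4ade, 20c2e49, b8697d5}.
Among these, b8697d5 is not an ancestor of any other common ancestor — it is the merge base.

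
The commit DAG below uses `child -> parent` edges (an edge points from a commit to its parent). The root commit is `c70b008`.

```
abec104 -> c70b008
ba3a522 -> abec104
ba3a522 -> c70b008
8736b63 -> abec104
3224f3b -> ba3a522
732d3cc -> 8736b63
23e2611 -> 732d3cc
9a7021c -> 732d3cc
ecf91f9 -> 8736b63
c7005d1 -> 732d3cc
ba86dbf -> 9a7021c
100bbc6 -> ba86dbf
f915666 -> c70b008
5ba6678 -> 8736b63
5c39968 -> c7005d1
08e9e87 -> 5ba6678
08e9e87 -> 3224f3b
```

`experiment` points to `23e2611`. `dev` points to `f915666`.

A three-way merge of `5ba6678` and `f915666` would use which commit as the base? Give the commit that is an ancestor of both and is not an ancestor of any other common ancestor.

c70b008

Ancestors of 5ba6678: {5ba6678, 8736b63, abec104, c70b008}.
Ancestors of f915666: {c70b008, f915666}.
Common ancestors: {c70b008}.
The only common ancestor is c70b008, so it is the merge base.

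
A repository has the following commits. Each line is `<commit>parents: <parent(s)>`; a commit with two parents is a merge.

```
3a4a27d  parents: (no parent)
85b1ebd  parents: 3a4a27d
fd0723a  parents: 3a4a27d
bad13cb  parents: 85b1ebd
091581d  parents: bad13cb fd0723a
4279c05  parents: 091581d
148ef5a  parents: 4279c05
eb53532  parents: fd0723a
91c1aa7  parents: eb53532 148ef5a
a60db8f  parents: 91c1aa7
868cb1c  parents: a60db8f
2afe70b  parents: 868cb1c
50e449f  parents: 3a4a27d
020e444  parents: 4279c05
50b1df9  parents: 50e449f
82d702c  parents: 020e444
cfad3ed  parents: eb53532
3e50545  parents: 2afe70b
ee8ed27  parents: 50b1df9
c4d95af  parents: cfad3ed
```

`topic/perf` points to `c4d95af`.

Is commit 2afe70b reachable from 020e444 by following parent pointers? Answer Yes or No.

Ancestors of 020e444: {020e444, 091581d, 3a4a27d, 4279c05, 85b1ebd, bad13cb, fd0723a}.
2afe70b is not in that set, so it is not an ancestor of 020e444.

No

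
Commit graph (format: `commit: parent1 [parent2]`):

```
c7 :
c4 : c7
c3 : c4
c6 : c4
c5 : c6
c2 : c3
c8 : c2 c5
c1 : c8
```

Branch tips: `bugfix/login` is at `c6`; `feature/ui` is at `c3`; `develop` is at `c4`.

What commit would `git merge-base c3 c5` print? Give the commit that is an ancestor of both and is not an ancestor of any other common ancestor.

c4

Ancestors of c3: {c3, c4, c7}.
Ancestors of c5: {c4, c5, c6, c7}.
Common ancestors: {c4, c7}.
Among these, c4 is not an ancestor of any other common ancestor — it is the merge base.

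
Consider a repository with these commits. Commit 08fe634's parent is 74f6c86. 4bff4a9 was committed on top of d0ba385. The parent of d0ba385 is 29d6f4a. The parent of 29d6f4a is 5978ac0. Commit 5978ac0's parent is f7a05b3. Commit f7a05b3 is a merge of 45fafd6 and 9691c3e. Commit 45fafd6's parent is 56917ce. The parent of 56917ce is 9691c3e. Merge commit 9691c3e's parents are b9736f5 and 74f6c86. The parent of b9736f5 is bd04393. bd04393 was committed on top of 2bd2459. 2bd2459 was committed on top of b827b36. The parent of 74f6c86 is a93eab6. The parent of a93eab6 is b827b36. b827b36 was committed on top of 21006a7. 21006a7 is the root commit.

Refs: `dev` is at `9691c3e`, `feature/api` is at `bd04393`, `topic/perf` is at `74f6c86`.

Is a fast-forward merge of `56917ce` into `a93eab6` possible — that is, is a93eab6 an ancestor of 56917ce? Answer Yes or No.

Yes

A fast-forward from a93eab6 to 56917ce is possible iff a93eab6 is an ancestor of 56917ce.
Ancestors of 56917ce: {21006a7, 2bd2459, 56917ce, 74f6c86, 9691c3e, a93eab6, b827b36, b9736f5, bd04393}.
a93eab6 is among them, so fast-forward is possible.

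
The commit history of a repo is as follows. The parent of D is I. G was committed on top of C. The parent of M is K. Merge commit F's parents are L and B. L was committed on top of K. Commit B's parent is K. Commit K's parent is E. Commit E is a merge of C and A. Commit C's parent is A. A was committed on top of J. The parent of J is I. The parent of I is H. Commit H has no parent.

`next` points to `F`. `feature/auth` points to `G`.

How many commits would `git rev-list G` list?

Walking parent pointers from G: reachable set = {A, C, G, H, I, J}.
That is 6 commits.

6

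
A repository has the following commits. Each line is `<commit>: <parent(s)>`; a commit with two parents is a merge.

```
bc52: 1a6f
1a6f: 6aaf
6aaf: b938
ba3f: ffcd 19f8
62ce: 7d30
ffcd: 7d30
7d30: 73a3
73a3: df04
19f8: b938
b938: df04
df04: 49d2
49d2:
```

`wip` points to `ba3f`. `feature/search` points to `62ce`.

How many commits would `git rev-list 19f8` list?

Walking parent pointers from 19f8: reachable set = {19f8, 49d2, b938, df04}.
That is 4 commits.

4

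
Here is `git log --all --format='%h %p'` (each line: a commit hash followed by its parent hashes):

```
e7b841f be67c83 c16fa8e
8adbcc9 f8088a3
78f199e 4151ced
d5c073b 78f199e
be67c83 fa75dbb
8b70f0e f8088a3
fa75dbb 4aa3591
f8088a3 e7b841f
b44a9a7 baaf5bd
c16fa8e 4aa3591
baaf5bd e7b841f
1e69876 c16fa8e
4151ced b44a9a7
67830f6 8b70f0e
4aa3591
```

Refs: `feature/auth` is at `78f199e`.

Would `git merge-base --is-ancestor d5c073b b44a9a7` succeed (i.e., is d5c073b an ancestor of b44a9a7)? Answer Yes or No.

No

Ancestors of b44a9a7: {4aa3591, b44a9a7, baaf5bd, be67c83, c16fa8e, e7b841f, fa75dbb}.
d5c073b is not in that set, so it is not an ancestor of b44a9a7.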